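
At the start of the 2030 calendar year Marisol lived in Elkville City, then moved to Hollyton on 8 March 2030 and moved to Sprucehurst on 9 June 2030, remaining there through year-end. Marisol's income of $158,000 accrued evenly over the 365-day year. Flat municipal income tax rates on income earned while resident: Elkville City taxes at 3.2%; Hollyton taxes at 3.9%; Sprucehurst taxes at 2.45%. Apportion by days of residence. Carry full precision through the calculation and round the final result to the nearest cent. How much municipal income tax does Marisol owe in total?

Elkville City, 1 January – 7 March 2030: 66 days → $158,000 × 3.2% × 66/365 = $914.2356
Hollyton, 8 March – 8 June 2030: 93 days → $158,000 × 3.9% × 93/365 = $1,570.0438
Sprucehurst, 9 June – 31 December 2030: 206 days → $158,000 × 2.45% × 206/365 = $2,184.7288
Total = $4,669.0082

$4,669.01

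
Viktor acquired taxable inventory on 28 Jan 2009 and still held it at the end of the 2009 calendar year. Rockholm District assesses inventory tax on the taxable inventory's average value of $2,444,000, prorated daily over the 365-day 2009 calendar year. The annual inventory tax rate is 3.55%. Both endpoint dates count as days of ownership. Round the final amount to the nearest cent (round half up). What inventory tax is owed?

$80,343.99

Days held (28 Jan – 31 Dec 2009): 338 out of 365
Tax = $2,444,000 × 3.55% × 338/365 = $80,343.9890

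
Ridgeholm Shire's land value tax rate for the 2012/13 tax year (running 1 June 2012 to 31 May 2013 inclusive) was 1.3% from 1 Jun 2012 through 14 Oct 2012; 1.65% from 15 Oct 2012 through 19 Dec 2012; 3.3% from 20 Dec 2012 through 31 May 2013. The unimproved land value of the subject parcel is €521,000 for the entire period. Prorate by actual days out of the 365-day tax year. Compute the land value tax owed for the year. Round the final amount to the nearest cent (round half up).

€11,756.04

1 Jun – 14 Oct 2012: 136 days at 1.3% → €521,000 × 1.3% × 136/365 = €2,523.6384
15 Oct – 19 Dec 2012: 66 days at 1.65% → €521,000 × 1.65% × 66/365 = €1,554.4356
20 Dec 2012 – 31 May 2013: 163 days at 3.3% → €521,000 × 3.3% × 163/365 = €7,677.9699
Total = €11,756.0438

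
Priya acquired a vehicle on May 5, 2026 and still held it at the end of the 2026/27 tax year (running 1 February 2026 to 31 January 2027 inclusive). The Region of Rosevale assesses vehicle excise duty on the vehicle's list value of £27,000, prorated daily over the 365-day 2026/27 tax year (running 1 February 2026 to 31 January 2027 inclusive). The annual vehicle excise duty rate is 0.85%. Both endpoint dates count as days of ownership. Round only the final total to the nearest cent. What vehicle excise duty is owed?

Days held (May 5, 2026 – January 31, 2027): 272 out of 365
Tax = £27,000 × 0.85% × 272/365 = £171.0247

£171.02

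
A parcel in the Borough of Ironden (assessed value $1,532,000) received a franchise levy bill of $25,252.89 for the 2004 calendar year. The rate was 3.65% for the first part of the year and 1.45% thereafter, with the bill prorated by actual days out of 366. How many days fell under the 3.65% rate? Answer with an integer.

33 days

Let d = days at the first rate; then 366 − d days at the second rate.
$1,532,000 × [3.65%·d + 1.45%·(366−d)] / 366 = $25,252.89
Solving gives d = 33, so the new rate took effect on February 3, 2004.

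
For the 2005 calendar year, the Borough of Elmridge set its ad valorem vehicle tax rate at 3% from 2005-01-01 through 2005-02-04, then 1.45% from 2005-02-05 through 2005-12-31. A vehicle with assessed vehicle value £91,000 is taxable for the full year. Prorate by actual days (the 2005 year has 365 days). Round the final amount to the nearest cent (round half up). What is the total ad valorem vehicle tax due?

2005-01-01 to 2005-02-04: 35 days at 3% → £91,000 × 3% × 35/365 = £261.7808
2005-02-05 to 2005-12-31: 330 days at 1.45% → £91,000 × 1.45% × 330/365 = £1,192.9726
Total = £1,454.7534

£1,454.75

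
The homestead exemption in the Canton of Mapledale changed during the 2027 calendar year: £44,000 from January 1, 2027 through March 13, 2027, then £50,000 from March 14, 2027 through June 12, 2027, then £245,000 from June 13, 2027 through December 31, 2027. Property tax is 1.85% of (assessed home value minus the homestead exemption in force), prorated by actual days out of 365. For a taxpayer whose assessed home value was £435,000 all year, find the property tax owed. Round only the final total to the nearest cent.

£5,147.92

January 1 – March 13, 2027: 72 days, exemption £44,000 → (£435,000 − £44,000) × 1.85% × 72/365 = £1,426.8822
March 14 – June 12, 2027: 91 days, exemption £50,000 → (£435,000 − £50,000) × 1.85% × 91/365 = £1,775.7466
June 13 – December 31, 2027: 202 days, exemption £245,000 → (£435,000 − £245,000) × 1.85% × 202/365 = £1,945.2877
Total = £5,147.9164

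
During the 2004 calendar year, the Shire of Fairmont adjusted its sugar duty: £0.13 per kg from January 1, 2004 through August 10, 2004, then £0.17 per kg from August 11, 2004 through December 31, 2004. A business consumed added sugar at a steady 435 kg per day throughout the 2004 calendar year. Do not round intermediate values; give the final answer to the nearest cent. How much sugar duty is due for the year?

£23,185.50

January 1 – August 10, 2004: 223 days × 435 kg/day = 97,005 kg at £0.13/kg → £12,610.65
August 11 – December 31, 2004: 143 days × 435 kg/day = 62,205 kg at £0.17/kg → £10,574.85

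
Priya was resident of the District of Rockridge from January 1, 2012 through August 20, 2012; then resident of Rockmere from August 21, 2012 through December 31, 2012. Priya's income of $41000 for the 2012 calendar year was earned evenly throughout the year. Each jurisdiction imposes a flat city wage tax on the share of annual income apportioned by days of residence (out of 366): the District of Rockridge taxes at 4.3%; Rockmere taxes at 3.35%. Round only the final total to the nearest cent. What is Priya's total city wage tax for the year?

$1621.46

The District of Rockridge, January 1 – August 20, 2012: 233 days → $41000 × 4.3% × 233/366 = $1122.3470
Rockmere, August 21 – December 31, 2012: 133 days → $41000 × 3.35% × 133/366 = $499.1134
Total = $1621.4604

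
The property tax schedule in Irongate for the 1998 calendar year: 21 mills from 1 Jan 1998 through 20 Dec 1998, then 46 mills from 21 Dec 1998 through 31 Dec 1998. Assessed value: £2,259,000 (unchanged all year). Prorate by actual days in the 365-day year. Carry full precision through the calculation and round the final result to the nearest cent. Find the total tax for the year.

1 Jan – 20 Dec 1998: 354 days at 21 mills → £2,259,000 × 2.1% × 354/365 = £46,009.3315
21 Dec – 31 Dec 1998: 11 days at 46 mills → £2,259,000 × 4.6% × 11/365 = £3,131.6548
Total = £49,140.9863

£49,140.99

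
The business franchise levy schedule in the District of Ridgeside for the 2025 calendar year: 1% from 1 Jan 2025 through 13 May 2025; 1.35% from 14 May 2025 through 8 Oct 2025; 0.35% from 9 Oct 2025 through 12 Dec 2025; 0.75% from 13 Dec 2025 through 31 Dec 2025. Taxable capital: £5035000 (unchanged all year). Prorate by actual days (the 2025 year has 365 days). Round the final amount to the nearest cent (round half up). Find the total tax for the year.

1 Jan – 13 May 2025: 133 days at 1% → £5035000 × 1% × 133/365 = £18346.7123
14 May – 8 Oct 2025: 148 days at 1.35% → £5035000 × 1.35% × 148/365 = £27561.4521
9 Oct – 12 Dec 2025: 65 days at 0.35% → £5035000 × 0.35% × 65/365 = £3138.2534
13 Dec – 31 Dec 2025: 19 days at 0.75% → £5035000 × 0.75% × 19/365 = £1965.7192
Total = £51012.1370

£51012.14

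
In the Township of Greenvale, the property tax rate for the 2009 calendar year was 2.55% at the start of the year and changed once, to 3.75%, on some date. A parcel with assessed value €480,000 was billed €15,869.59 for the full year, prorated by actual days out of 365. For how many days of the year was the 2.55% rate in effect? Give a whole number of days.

Let d = days at the first rate; then 365 − d days at the second rate.
€480,000 × [2.55%·d + 3.75%·(365−d)] / 365 = €15,869.59
Solving gives d = 135, so the new rate took effect on 16 May 2009.

135 days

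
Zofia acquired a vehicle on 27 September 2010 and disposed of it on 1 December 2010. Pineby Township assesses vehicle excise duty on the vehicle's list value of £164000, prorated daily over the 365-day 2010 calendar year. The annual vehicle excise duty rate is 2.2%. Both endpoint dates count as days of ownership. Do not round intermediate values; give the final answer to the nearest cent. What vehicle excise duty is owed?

Days held (27 September – 1 December 2010): 66 out of 365
Tax = £164000 × 2.2% × 66/365 = £652.4055

£652.41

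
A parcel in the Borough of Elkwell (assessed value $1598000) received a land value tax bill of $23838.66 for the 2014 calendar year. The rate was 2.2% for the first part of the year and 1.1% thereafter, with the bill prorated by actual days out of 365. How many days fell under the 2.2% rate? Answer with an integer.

130 days

Let d = days at the first rate; then 365 − d days at the second rate.
$1598000 × [2.2%·d + 1.1%·(365−d)] / 365 = $23838.66
Solving gives d = 130, so the new rate took effect on 11 May 2014.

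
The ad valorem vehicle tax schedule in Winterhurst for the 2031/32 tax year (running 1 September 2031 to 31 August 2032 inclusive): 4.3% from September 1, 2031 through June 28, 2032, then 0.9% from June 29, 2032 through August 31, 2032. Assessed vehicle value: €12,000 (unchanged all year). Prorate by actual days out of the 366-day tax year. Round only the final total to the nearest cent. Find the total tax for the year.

€444.66

September 1, 2031 – June 28, 2032: 302 days at 4.3% → €12,000 × 4.3% × 302/366 = €425.7705
June 29 – August 31, 2032: 64 days at 0.9% → €12,000 × 0.9% × 64/366 = €18.8852
Total = €444.6557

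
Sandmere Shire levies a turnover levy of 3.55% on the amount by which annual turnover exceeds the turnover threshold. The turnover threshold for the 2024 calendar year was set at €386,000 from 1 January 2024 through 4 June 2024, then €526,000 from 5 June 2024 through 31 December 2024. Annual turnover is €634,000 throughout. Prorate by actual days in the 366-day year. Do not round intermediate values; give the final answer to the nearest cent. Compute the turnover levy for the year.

1 January – 4 June 2024: 156 days, exemption €386,000 → (€634,000 − €386,000) × 3.55% × 156/366 = €3,752.5246
5 June – 31 December 2024: 210 days, exemption €526,000 → (€634,000 − €526,000) × 3.55% × 210/366 = €2,199.8361
Total = €5,952.3607

€5,952.36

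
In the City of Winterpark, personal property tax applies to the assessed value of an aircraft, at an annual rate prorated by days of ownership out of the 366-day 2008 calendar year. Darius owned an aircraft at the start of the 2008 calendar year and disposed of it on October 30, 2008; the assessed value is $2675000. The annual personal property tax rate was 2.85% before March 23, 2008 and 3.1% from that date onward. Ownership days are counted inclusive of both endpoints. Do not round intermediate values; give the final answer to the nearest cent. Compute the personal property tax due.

January 1 – March 22, 2008: 82 days at 2.85% → $2675000 × 2.85% × 82/366 = $17080.5328
March 23 – October 30, 2008: 222 days at 3.1% → $2675000 × 3.1% × 222/366 = $50298.7705
Total = $67379.3033

$67379.30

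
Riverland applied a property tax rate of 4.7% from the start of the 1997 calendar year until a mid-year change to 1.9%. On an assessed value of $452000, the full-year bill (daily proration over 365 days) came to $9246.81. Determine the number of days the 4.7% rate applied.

Let d = days at the first rate; then 365 − d days at the second rate.
$452000 × [4.7%·d + 1.9%·(365−d)] / 365 = $9246.81
Solving gives d = 19, so the new rate took effect on 20 Jan 1997.

19 days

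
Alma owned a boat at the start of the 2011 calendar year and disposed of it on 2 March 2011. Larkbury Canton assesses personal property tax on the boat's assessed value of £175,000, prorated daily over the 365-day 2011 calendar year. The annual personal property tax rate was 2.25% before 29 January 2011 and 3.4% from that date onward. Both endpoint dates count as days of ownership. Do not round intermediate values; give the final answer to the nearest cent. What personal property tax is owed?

£840.00

1 January – 28 January 2011: 28 days at 2.25% → £175,000 × 2.25% × 28/365 = £302.0548
29 January – 2 March 2011: 33 days at 3.4% → £175,000 × 3.4% × 33/365 = £537.9452
Total = £840.0000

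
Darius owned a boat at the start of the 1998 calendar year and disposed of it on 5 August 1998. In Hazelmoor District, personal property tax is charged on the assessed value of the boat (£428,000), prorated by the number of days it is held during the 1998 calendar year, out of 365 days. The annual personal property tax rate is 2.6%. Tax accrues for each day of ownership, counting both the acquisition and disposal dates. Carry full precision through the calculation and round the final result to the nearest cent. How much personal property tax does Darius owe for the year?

Days held (1 January – 5 August 1998): 217 out of 365
Tax = £428,000 × 2.6% × 217/365 = £6,615.8247

£6,615.82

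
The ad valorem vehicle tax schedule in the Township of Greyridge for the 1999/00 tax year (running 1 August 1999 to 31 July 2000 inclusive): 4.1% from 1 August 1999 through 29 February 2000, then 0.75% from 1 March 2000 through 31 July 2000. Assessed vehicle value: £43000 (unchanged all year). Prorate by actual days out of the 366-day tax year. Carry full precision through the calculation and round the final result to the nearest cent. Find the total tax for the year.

1 August 1999 – 29 February 2000: 213 days at 4.1% → £43000 × 4.1% × 213/366 = £1026.0082
1 March – 31 July 2000: 153 days at 0.75% → £43000 × 0.75% × 153/366 = £134.8156
Total = £1160.8238

£1160.82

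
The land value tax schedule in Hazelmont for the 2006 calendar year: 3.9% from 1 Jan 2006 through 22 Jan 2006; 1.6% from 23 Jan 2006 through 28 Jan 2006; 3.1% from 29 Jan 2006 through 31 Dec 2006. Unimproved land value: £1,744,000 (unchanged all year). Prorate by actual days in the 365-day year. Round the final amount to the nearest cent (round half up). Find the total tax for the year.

£54,474.92

1 Jan – 22 Jan 2006: 22 days at 3.9% → £1,744,000 × 3.9% × 22/365 = £4,099.5945
23 Jan – 28 Jan 2006: 6 days at 1.6% → £1,744,000 × 1.6% × 6/365 = £458.6959
29 Jan – 31 Dec 2006: 337 days at 3.1% → £1,744,000 × 3.1% × 337/365 = £49,916.6247
Total = £54,474.9151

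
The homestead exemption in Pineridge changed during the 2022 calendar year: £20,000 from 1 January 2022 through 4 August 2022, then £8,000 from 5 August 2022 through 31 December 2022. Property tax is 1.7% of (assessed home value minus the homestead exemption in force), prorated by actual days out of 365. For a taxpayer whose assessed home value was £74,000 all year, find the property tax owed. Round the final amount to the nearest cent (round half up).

£1,001.28

1 January – 4 August 2022: 216 days, exemption £20,000 → (£74,000 − £20,000) × 1.7% × 216/365 = £543.2548
5 August – 31 December 2022: 149 days, exemption £8,000 → (£74,000 − £8,000) × 1.7% × 149/365 = £458.0219
Total = £1,001.2767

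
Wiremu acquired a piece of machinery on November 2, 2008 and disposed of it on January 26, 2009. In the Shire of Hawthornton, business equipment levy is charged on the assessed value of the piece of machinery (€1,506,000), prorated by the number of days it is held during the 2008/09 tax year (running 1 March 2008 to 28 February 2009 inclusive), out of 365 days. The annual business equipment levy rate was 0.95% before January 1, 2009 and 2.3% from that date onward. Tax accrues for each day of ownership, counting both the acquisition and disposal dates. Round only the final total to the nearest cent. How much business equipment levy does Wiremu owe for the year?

€4,819.20

November 2 – December 31, 2008: 60 days at 0.95% → €1,506,000 × 0.95% × 60/365 = €2,351.8356
January 1 – January 26, 2009: 26 days at 2.3% → €1,506,000 × 2.3% × 26/365 = €2,467.3644
Total = €4,819.2000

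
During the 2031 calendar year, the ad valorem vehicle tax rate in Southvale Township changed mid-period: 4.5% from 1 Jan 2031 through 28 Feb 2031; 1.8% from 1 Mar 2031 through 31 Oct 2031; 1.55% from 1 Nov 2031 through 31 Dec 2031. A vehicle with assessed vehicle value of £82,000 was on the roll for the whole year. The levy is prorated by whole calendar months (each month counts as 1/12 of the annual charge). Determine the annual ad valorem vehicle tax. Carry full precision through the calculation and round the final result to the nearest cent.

1 Jan – 28 Feb 2031: 2 months at 4.5% → £82,000 × 4.5% × 2/12 = £615.0000
1 Mar – 31 Oct 2031: 8 months at 1.8% → £82,000 × 1.8% × 8/12 = £984.0000
1 Nov – 31 Dec 2031: 2 months at 1.55% → £82,000 × 1.55% × 2/12 = £211.8333
Total = £1,810.8333

£1,810.83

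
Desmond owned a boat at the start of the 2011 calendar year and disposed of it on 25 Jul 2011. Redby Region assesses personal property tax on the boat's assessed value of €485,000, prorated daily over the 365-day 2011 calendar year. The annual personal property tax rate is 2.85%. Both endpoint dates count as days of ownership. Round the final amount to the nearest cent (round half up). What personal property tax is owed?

Days held (1 Jan – 25 Jul 2011): 206 out of 365
Tax = €485,000 × 2.85% × 206/365 = €7,801.1918

€7,801.19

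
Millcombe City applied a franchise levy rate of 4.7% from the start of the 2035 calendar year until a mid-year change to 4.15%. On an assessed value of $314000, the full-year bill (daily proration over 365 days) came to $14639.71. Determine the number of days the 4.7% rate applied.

340 days

Let d = days at the first rate; then 365 − d days at the second rate.
$314000 × [4.7%·d + 4.15%·(365−d)] / 365 = $14639.71
Solving gives d = 340, so the new rate took effect on 7 December 2035.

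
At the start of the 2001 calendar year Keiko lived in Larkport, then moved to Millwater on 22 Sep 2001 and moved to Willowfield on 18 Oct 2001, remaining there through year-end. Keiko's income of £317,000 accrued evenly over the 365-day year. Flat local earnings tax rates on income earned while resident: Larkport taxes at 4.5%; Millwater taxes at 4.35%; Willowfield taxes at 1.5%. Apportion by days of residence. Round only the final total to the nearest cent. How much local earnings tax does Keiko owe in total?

£12,277.02

Larkport, 1 Jan – 21 Sep 2001: 264 days → £317,000 × 4.5% × 264/365 = £10,317.6986
Millwater, 22 Sep – 17 Oct 2001: 26 days → £317,000 × 4.35% × 26/365 = £982.2658
Willowfield, 18 Oct – 31 Dec 2001: 75 days → £317,000 × 1.5% × 75/365 = £977.0548
Total = £12,277.0192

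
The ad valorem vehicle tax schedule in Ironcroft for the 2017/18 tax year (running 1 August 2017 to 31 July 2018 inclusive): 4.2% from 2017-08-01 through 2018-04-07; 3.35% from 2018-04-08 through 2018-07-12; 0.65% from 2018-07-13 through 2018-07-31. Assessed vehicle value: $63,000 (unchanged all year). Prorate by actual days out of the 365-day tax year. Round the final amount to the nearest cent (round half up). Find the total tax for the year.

$2,388.74

2017-08-01 to 2018-04-07: 250 days at 4.2% → $63,000 × 4.2% × 250/365 = $1,812.3288
2018-04-08 to 2018-07-12: 96 days at 3.35% → $63,000 × 3.35% × 96/365 = $555.0904
2018-07-13 to 2018-07-31: 19 days at 0.65% → $63,000 × 0.65% × 19/365 = $21.3164
Total = $2,388.7356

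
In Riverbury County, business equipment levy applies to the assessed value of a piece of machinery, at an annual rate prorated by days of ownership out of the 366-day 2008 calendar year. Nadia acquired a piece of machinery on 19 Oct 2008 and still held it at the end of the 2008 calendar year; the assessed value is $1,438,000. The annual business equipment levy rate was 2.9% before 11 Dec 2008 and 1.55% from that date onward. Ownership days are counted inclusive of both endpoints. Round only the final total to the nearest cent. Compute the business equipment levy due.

$7,317.69

19 Oct – 10 Dec 2008: 53 days at 2.9% → $1,438,000 × 2.9% × 53/366 = $6,038.8142
11 Dec – 31 Dec 2008: 21 days at 1.55% → $1,438,000 × 1.55% × 21/366 = $1,278.8770
Total = $7,317.6913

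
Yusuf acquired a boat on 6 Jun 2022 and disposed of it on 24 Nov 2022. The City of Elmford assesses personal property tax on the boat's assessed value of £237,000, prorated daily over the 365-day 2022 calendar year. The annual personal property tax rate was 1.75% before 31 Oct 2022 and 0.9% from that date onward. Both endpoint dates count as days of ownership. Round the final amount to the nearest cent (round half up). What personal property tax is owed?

£1,816.46

6 Jun – 30 Oct 2022: 147 days at 1.75% → £237,000 × 1.75% × 147/365 = £1,670.3630
31 Oct – 24 Nov 2022: 25 days at 0.9% → £237,000 × 0.9% × 25/365 = £146.0959
Total = £1,816.4589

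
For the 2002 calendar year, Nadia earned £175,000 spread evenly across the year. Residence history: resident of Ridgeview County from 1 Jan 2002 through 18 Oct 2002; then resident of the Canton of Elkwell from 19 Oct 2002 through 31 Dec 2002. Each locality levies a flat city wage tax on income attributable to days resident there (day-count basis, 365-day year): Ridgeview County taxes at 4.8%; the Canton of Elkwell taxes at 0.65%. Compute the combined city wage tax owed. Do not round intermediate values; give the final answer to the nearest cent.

Ridgeview County, 1 Jan – 18 Oct 2002: 291 days → £175,000 × 4.8% × 291/365 = £6,696.9863
The Canton of Elkwell, 19 Oct – 31 Dec 2002: 74 days → £175,000 × 0.65% × 74/365 = £230.6164
Total = £6,927.6027

£6,927.60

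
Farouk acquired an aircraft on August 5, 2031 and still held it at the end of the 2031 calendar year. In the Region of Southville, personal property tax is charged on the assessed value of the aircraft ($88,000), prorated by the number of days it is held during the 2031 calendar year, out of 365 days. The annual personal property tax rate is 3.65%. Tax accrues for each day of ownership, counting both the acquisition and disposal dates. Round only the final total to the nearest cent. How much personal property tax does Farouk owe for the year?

$1,311.20

Days held (August 5 – December 31, 2031): 149 out of 365
Tax = $88,000 × 3.65% × 149/365 = $1,311.2000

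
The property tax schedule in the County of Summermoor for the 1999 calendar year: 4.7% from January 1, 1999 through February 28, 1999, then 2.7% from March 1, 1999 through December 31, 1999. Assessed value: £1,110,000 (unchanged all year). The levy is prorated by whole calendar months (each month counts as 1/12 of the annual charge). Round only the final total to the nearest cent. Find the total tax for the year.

£33,670.00

January 1 – February 28, 1999: 2 months at 4.7% → £1,110,000 × 4.7% × 2/12 = £8,695.0000
March 1 – December 31, 1999: 10 months at 2.7% → £1,110,000 × 2.7% × 10/12 = £24,975.0000
Total = £33,670.0000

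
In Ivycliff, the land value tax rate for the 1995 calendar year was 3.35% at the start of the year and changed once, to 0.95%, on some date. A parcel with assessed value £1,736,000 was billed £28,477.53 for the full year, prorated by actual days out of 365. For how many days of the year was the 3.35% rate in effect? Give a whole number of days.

Let d = days at the first rate; then 365 − d days at the second rate.
£1,736,000 × [3.35%·d + 0.95%·(365−d)] / 365 = £28,477.53
Solving gives d = 105, so the new rate took effect on 16 April 1995.

105 days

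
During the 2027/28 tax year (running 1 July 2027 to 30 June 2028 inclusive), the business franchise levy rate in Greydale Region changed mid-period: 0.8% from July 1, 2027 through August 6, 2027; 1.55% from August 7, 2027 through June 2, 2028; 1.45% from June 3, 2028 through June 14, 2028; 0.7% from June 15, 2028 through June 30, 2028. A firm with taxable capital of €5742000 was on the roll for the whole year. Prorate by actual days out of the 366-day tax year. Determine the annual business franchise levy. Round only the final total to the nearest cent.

July 1 – August 6, 2027: 37 days at 0.8% → €5742000 × 0.8% × 37/366 = €4643.8033
August 7, 2027 – June 2, 2028: 301 days at 1.55% → €5742000 × 1.55% × 301/366 = €73194.8115
June 3 – June 14, 2028: 12 days at 1.45% → €5742000 × 1.45% × 12/366 = €2729.8033
June 15 – June 30, 2028: 16 days at 0.7% → €5742000 × 0.7% × 16/366 = €1757.1148
Total = €82325.5328

€82325.53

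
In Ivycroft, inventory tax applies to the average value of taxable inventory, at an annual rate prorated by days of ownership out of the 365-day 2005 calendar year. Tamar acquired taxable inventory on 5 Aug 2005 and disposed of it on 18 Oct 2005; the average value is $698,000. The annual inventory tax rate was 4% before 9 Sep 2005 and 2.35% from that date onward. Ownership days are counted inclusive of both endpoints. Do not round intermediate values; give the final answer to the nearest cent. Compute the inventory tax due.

$4,474.85

5 Aug – 8 Sep 2005: 35 days at 4% → $698,000 × 4% × 35/365 = $2,677.2603
9 Sep – 18 Oct 2005: 40 days at 2.35% → $698,000 × 2.35% × 40/365 = $1,797.5890
Total = $4,474.8493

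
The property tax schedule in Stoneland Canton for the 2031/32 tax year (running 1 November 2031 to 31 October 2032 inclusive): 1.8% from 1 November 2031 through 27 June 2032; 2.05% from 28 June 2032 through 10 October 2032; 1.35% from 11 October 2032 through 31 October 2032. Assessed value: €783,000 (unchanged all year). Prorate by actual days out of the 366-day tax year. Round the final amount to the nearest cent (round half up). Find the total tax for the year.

€14,453.41

1 November 2031 – 27 June 2032: 240 days at 1.8% → €783,000 × 1.8% × 240/366 = €9,241.9672
28 June – 10 October 2032: 105 days at 2.05% → €783,000 × 2.05% × 105/366 = €4,604.9385
11 October – 31 October 2032: 21 days at 1.35% → €783,000 × 1.35% × 21/366 = €606.5041
Total = €14,453.4098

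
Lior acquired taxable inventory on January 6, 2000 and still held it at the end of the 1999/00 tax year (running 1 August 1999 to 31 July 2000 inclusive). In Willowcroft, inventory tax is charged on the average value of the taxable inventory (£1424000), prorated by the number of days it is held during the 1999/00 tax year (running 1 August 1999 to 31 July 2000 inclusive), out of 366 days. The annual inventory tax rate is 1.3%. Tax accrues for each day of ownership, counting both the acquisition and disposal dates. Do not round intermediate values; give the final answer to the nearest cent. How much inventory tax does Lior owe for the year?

Days held (January 6 – July 31, 2000): 208 out of 366
Tax = £1424000 × 1.3% × 208/366 = £10520.4809

£10520.48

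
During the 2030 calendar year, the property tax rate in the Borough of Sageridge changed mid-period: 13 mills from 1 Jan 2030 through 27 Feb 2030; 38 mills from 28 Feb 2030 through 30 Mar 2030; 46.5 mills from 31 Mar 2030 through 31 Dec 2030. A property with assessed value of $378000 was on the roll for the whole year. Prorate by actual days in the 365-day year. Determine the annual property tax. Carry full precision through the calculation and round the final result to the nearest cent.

$15291.91

1 Jan – 27 Feb 2030: 58 days at 13 mills → $378000 × 1.3% × 58/365 = $780.8548
28 Feb – 30 Mar 2030: 31 days at 38 mills → $378000 × 3.8% × 31/365 = $1219.9562
31 Mar – 31 Dec 2030: 276 days at 46.5 mills → $378000 × 4.65% × 276/365 = $13291.1014
Total = $15291.9123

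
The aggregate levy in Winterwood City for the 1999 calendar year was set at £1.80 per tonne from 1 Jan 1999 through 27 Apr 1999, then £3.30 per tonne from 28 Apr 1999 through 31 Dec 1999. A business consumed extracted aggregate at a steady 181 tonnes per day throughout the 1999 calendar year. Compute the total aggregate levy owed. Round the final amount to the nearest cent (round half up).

1 Jan – 27 Apr 1999: 117 days × 181 tonnes/day = 21,177 tonnes at £1.80/tonne → £38118.60
28 Apr – 31 Dec 1999: 248 days × 181 tonnes/day = 44,888 tonnes at £3.30/tonne → £148130.40

£186249.00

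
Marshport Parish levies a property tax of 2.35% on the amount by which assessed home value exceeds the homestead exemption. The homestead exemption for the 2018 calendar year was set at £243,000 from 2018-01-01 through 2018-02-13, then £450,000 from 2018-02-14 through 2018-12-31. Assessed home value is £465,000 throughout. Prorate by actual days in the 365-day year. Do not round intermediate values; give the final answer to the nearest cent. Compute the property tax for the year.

2018-01-01 to 2018-02-13: 44 days, exemption £243,000 → (£465,000 − £243,000) × 2.35% × 44/365 = £628.8986
2018-02-14 to 2018-12-31: 321 days, exemption £450,000 → (£465,000 − £450,000) × 2.35% × 321/365 = £310.0068
Total = £938.9055

£938.91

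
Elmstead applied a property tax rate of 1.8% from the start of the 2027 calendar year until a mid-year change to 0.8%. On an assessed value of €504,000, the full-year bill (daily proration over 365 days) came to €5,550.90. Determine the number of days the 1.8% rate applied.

110 days

Let d = days at the first rate; then 365 − d days at the second rate.
€504,000 × [1.8%·d + 0.8%·(365−d)] / 365 = €5,550.90
Solving gives d = 110, so the new rate took effect on 21 Apr 2027.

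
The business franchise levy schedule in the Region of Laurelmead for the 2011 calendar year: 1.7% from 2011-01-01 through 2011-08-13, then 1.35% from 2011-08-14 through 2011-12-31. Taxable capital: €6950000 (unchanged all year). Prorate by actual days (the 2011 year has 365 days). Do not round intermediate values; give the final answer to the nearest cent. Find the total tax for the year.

2011-01-01 to 2011-08-13: 225 days at 1.7% → €6950000 × 1.7% × 225/365 = €72832.1918
2011-08-14 to 2011-12-31: 140 days at 1.35% → €6950000 × 1.35% × 140/365 = €35987.6712
Total = €108819.8630

€108819.86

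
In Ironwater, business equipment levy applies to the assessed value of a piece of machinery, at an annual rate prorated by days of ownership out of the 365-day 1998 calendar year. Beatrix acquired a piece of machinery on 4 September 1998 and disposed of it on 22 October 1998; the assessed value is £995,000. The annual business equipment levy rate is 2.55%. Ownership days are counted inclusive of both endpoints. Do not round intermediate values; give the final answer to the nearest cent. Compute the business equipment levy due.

Days held (4 September – 22 October 1998): 49 out of 365
Tax = £995,000 × 2.55% × 49/365 = £3,406.1712

£3,406.17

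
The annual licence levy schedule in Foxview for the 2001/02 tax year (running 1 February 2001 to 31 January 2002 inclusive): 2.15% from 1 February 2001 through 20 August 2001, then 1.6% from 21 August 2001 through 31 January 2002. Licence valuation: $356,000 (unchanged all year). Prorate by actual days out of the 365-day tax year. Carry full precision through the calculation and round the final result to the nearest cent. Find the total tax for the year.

1 February – 20 August 2001: 201 days at 2.15% → $356,000 × 2.15% × 201/365 = $4,214.9425
21 August 2001 – 31 January 2002: 164 days at 1.6% → $356,000 × 1.6% × 164/365 = $2,559.2986
Total = $6,774.2411

$6,774.24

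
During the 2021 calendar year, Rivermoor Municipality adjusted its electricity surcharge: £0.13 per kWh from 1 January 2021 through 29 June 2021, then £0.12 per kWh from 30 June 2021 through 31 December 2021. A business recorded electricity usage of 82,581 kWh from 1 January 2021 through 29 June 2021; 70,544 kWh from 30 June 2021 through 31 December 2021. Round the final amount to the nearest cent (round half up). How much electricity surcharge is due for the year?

£19,200.81

1 January – 29 June 2021: 82,581 kWh at £0.13/kWh → £10,735.53
30 June – 31 December 2021: 70,544 kWh at £0.12/kWh → £8,465.28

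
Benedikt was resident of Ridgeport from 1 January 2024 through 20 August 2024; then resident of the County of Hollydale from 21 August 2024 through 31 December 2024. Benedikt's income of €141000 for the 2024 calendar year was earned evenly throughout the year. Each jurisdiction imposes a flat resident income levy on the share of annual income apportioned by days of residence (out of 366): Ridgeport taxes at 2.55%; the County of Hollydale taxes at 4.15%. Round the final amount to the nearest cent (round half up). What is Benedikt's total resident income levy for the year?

Ridgeport, 1 January – 20 August 2024: 233 days → €141000 × 2.55% × 233/366 = €2288.9385
The County of Hollydale, 21 August – 31 December 2024: 133 days → €141000 × 4.15% × 133/366 = €2126.3648
Total = €4415.3033

€4415.30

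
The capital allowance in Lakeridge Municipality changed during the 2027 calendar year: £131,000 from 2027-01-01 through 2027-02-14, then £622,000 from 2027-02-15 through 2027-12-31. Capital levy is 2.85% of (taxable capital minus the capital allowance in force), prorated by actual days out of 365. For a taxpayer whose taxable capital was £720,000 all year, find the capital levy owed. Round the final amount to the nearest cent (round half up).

£4,518.23

2027-01-01 to 2027-02-14: 45 days, exemption £131,000 → (£720,000 − £131,000) × 2.85% × 45/365 = £2,069.5685
2027-02-15 to 2027-12-31: 320 days, exemption £622,000 → (£720,000 − £622,000) × 2.85% × 320/365 = £2,448.6575
Total = £4,518.2260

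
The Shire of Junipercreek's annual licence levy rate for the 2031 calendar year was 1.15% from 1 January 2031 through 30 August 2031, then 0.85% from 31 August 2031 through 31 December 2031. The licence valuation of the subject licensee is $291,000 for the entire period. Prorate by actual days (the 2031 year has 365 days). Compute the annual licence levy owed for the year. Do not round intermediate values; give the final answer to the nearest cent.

1 January – 30 August 2031: 242 days at 1.15% → $291,000 × 1.15% × 242/365 = $2,218.7753
31 August – 31 December 2031: 123 days at 0.85% → $291,000 × 0.85% × 123/365 = $833.5356
Total = $3,052.3110

$3,052.31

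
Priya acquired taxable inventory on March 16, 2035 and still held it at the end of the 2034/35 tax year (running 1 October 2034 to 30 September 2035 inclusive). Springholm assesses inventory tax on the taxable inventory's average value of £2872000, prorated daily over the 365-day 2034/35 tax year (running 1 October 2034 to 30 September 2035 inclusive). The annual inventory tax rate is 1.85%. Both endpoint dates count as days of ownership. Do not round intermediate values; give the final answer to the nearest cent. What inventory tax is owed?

£28967.86

Days held (March 16 – September 30, 2035): 199 out of 365
Tax = £2872000 × 1.85% × 199/365 = £28967.8575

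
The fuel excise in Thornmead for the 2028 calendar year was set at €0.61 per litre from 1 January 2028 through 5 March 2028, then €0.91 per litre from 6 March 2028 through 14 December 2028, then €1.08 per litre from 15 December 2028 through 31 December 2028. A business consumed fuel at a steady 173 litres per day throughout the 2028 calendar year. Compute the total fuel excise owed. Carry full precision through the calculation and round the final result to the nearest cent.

€54,745.85

1 January – 5 March 2028: 65 days × 173 litres/day = 11,245 litres at €0.61/litre → €6,859.45
6 March – 14 December 2028: 284 days × 173 litres/day = 49,132 litres at €0.91/litre → €44,710.12
15 December – 31 December 2028: 17 days × 173 litres/day = 2,941 litres at €1.08/litre → €3,176.28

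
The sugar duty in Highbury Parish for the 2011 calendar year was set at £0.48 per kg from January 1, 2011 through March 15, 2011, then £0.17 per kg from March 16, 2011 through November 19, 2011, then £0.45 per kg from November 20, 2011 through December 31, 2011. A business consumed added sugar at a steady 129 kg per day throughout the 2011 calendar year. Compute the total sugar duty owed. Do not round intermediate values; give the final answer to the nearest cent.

January 1 – March 15, 2011: 74 days × 129 kg/day = 9,546 kg at £0.48/kg → £4,582.08
March 16 – November 19, 2011: 249 days × 129 kg/day = 32,121 kg at £0.17/kg → £5,460.57
November 20 – December 31, 2011: 42 days × 129 kg/day = 5,418 kg at £0.45/kg → £2,438.10

£12,480.75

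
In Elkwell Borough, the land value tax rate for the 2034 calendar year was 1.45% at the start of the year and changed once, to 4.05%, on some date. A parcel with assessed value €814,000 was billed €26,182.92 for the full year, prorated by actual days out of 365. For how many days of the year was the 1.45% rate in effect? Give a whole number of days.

Let d = days at the first rate; then 365 − d days at the second rate.
€814,000 × [1.45%·d + 4.05%·(365−d)] / 365 = €26,182.92
Solving gives d = 117, so the new rate took effect on 28 April 2034.

117 days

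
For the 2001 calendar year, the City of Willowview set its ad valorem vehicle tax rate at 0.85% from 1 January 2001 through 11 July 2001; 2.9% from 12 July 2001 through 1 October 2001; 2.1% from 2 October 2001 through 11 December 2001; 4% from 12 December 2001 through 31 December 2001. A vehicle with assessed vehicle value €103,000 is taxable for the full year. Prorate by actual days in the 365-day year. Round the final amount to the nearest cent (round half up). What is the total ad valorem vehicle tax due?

€1,778.09

1 January – 11 July 2001: 192 days at 0.85% → €103,000 × 0.85% × 192/365 = €460.5370
12 July – 1 October 2001: 82 days at 2.9% → €103,000 × 2.9% × 82/365 = €671.0521
2 October – 11 December 2001: 71 days at 2.1% → €103,000 × 2.1% × 71/365 = €420.7479
12 December – 31 December 2001: 20 days at 4% → €103,000 × 4% × 20/365 = €225.7534
Total = €1,778.0904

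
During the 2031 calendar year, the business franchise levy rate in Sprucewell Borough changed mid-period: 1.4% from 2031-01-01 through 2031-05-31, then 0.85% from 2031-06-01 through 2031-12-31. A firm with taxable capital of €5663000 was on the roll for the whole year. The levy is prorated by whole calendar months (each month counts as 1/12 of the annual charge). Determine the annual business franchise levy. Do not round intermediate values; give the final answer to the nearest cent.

2031-01-01 to 2031-05-31: 5 months at 1.4% → €5663000 × 1.4% × 5/12 = €33034.1667
2031-06-01 to 2031-12-31: 7 months at 0.85% → €5663000 × 0.85% × 7/12 = €28079.0417
Total = €61113.2083

€61113.21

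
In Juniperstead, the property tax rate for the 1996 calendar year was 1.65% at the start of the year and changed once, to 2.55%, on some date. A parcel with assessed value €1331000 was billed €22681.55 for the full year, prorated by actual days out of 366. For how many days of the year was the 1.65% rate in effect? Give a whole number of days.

344 days

Let d = days at the first rate; then 366 − d days at the second rate.
€1331000 × [1.65%·d + 2.55%·(366−d)] / 366 = €22681.55
Solving gives d = 344, so the new rate took effect on 10 Dec 1996.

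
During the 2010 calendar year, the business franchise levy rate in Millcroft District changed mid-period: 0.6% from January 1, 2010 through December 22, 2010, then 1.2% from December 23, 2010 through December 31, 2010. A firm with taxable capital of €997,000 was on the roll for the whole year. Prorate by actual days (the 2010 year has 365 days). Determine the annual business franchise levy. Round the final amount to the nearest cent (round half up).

January 1 – December 22, 2010: 356 days at 0.6% → €997,000 × 0.6% × 356/365 = €5,834.4986
December 23 – December 31, 2010: 9 days at 1.2% → €997,000 × 1.2% × 9/365 = €295.0027
Total = €6,129.5014

€6,129.50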